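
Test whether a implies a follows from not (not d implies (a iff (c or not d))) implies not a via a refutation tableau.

Yes

Initial set: {(not (not d implies (a iff (c or not d))) implies not a); not (a implies a)}.
not (a implies a): α-rule — add a, not a.
× closes — contains both a and not a.
All 1 branch closes.
Every branch closed, so the premises entail the conclusion.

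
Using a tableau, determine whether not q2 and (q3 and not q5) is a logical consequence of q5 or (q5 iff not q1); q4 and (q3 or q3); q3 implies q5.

No

Initial set: {(q5 or (q5 iff not q1)); (q4 and (q3 or q3)); (q3 implies q5); not (not q2 and (q3 and not q5))}.
(q4 and (q3 or q3)): α-rule — add q4, (q3 or q3).
(q5 or (q5 iff not q1)): β-rule — branch into q5  //  (q5 iff not q1).
  branch 1 (add q5):
    (q3 implies q5): β-rule — branch into not q3  //  q5.
      branch 1.1 (add not q3):
        not (not q2 and (q3 and not q5)): β-rule — branch into not not q2  //  not (q3 and not q5).
          branch 1.1.1 (add not not q2):
            (q3 or q3): β-rule — branch into q3  //  q3.
              branch 1.1.1.1 (add q3):
                × closes — contains both q3 and not q3.
              branch 1.1.1.2 (add q3):
                × closes — contains both q3 and not q3.
          branch 1.1.2 (add not (q3 and not q5)):
            (q3 or q3): β-rule — branch into q3  //  q3.
              branch 1.1.2.1 (add q3):
                × closes — contains both q3 and not q3.
              branch 1.1.2.2 (add q3):
                × closes — contains both q3 and not q3.
      branch 1.2 (add q5):
        not (not q2 and (q3 and not q5)): β-rule — branch into not not q2  //  not (q3 and not q5).
          branch 1.2.1 (add not not q2):
            (q3 or q3): β-rule — branch into q3  //  q3.
              branch 1.2.1.1 (add q3):
                ○ open, literals {q2=1, q3=1, q4=1, q5=1}.
              branch 1.2.1.2 (add q3):
                ○ open, literals {q2=1, q3=1, q4=1, q5=1}.
          branch 1.2.2 (add not (q3 and not q5)):
            (q3 or q3): β-rule — branch into q3  //  q3.
              branch 1.2.2.1 (add q3):
                not (q3 and not q5): β-rule — branch into not q3  //  not not q5.
                  branch 1.2.2.1.1 (add not q3):
                    × closes — contains both q3 and not q3.
                  branch 1.2.2.1.2 (add not not q5):
                    ○ open, literals {q3=1, q4=1, q5=1}.
              branch 1.2.2.2 (add q3):
                not (q3 and not q5): β-rule — branch into not q3  //  not not q5.
                  branch 1.2.2.2.1 (add not q3):
                    × closes — contains both q3 and not q3.
                  branch 1.2.2.2.2 (add not not q5):
                    ○ open, literals {q3=1, q4=1, q5=1}.
  branch 2 (add (q5 iff not q1)):
    (q3 implies q5): β-rule — branch into not q3  //  q5.
      branch 2.1 (add not q3):
        not (not q2 and (q3 and not q5)): β-rule — branch into not not q2  //  not (q3 and not q5).
          branch 2.1.1 (add not not q2):
            (q3 or q3): β-rule — branch into q3  //  q3.
              branch 2.1.1.1 (add q3):
                × closes — contains both q3 and not q3.
              branch 2.1.1.2 (add q3):
                × closes — contains both q3 and not q3.
          branch 2.1.2 (add not (q3 and not q5)):
            (q3 or q3): β-rule — branch into q3  //  q3.
              branch 2.1.2.1 (add q3):
                × closes — contains both q3 and not q3.
              branch 2.1.2.2 (add q3):
                × closes — contains both q3 and not q3.
      branch 2.2 (add q5):
        not (not q2 and (q3 and not q5)): β-rule — branch into not not q2  //  not (q3 and not q5).
          branch 2.2.1 (add not not q2):
            (q3 or q3): β-rule — branch into q3  //  q3.
              branch 2.2.1.1 (add q3):
                (q5 iff not q1): β-rule — branch into q5, not q1  //  not q5, not not q1.
                  branch 2.2.1.1.1 (add q5, not q1):
                    ○ open, literals {q1=0, q2=1, q3=1, q4=1, q5=1}.
                  branch 2.2.1.1.2 (add not q5, not not q1):
                    × closes — contains both q5 and not q5.
              branch 2.2.1.2 (add q3):
                (q5 iff not q1): β-rule — branch into q5, not q1  //  not q5, not not q1.
                  branch 2.2.1.2.1 (add q5, not q1):
                    ○ open, literals {q1=0, q2=1, q3=1, q4=1, q5=1}.
                  branch 2.2.1.2.2 (add not q5, not not q1):
                    × closes — contains both q5 and not q5.
          branch 2.2.2 (add not (q3 and not q5)):
            (q3 or q3): β-rule — branch into q3  //  q3.
              branch 2.2.2.1 (add q3):
                (q5 iff not q1): β-rule — branch into q5, not q1  //  not q5, not not q1.
                  branch 2.2.2.1.1 (add q5, not q1):
                    not (q3 and not q5): β-rule — branch into not q3  //  not not q5.
                      branch 2.2.2.1.1.1 (add not q3):
                        × closes — contains both q3 and not q3.
                      branch 2.2.2.1.1.2 (add not not q5):
                        ○ open, literals {q1=0, q3=1, q4=1, q5=1}.
                  branch 2.2.2.1.2 (add not q5, not not q1):
                    × closes — contains both q5 and not q5.
              branch 2.2.2.2 (add q3):
                (q5 iff not q1): β-rule — branch into q5, not q1  //  not q5, not not q1.
                  branch 2.2.2.2.1 (add q5, not q1):
                    not (q3 and not q5): β-rule — branch into not q3  //  not not q5.
                      branch 2.2.2.2.1.1 (add not q3):
                        × closes — contains both q3 and not q3.
                      branch 2.2.2.2.1.2 (add not not q5):
                        ○ open, literals {q1=0, q3=1, q4=1, q5=1}.
                  branch 2.2.2.2.2 (add not q5, not not q1):
                    × closes — contains both q5 and not q5.
16 branches closed, 8 open.
An open branch gives a countermodel: q2=1, q3=1, q4=1, q5=1 (unmentioned atoms arbitrary); the premises hold there but the conclusion fails.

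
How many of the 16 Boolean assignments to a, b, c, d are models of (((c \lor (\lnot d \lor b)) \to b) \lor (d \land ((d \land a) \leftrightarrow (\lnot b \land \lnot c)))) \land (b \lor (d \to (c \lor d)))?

Initial set: {T ((((c \lor (\lnot d \lor b)) \to b) \lor (d \land ((d \land a) \leftrightarrow (\lnot b \land \lnot c)))) \land (b \lor (d \to (c \lor d))))}.
T ((((c \lor (\lnot d \lor b)) \to b) \lor (d \land ((d \land a) \leftrightarrow (\lnot b \land \lnot c)))) \land (b \lor (d \to (c \lor d)))): α-rule — add T (((c \lor (\lnot d \lor b)) \to b) \lor (d \land ((d \land a) \leftrightarrow (\lnot b \land \lnot c)))), T (b \lor (d \to (c \lor d))).
T (((c \lor (\lnot d \lor b)) \to b) \lor (d \land ((d \land a) \leftrightarrow (\lnot b \land \lnot c)))): β-rule — branch into T ((c \lor (\lnot d \lor b)) \to b)  //  T (d \land ((d \land a) \leftrightarrow (\lnot b \land \lnot c))).
  branch 1 (add T ((c \lor (\lnot d \lor b)) \to b)):
    T (b \lor (d \to (c \lor d))): β-rule — branch into T b  //  T (d \to (c \lor d)).
      branch 1.1 (add T b):
        T ((c \lor (\lnot d \lor b)) \to b): β-rule — branch into F (c \lor (\lnot d \lor b))  //  T b.
          branch 1.1.1 (add F (c \lor (\lnot d \lor b))):
            F (c \lor (\lnot d \lor b)): α-rule — add F c, F (\lnot d \lor b).
            F (\lnot d \lor b): α-rule — add F \lnot d, F b.
            × closes — contains both b and \lnot b.
          branch 1.1.2 (add T b):
            ○ open, literals {b=1}.
      branch 1.2 (add T (d \to (c \lor d))):
        T ((c \lor (\lnot d \lor b)) \to b): β-rule — branch into F (c \lor (\lnot d \lor b))  //  T b.
          branch 1.2.1 (add F (c \lor (\lnot d \lor b))):
            F (c \lor (\lnot d \lor b)): α-rule — add F c, F (\lnot d \lor b).
            F (\lnot d \lor b): α-rule — add F \lnot d, F b.
            T (d \to (c \lor d)): β-rule — branch into F d  //  T (c \lor d).
              branch 1.2.1.1 (add F d):
                × closes — contains both d and \lnot d.
              branch 1.2.1.2 (add T (c \lor d)):
                T (c \lor d): β-rule — branch into T c  //  T d.
                  branch 1.2.1.2.1 (add T c):
                    × closes — contains both c and \lnot c.
                  branch 1.2.1.2.2 (add T d):
                    ○ open, literals {b=0, c=0, d=1}.
          branch 1.2.2 (add T b):
            T (d \to (c \lor d)): β-rule — branch into F d  //  T (c \lor d).
              branch 1.2.2.1 (add F d):
                ○ open, literals {b=1, d=0}.
              branch 1.2.2.2 (add T (c \lor d)):
                T (c \lor d): β-rule — branch into T c  //  T d.
                  branch 1.2.2.2.1 (add T c):
                    ○ open, literals {b=1, c=1}.
                  branch 1.2.2.2.2 (add T d):
                    ○ open, literals {b=1, d=1}.
  branch 2 (add T (d \land ((d \land a) \leftrightarrow (\lnot b \land \lnot c)))):
    T (d \land ((d \land a) \leftrightarrow (\lnot b \land \lnot c))): α-rule — add T d, T ((d \land a) \leftrightarrow (\lnot b \land \lnot c)).
    T (b \lor (d \to (c \lor d))): β-rule — branch into T b  //  T (d \to (c \lor d)).
      branch 2.1 (add T b):
        T ((d \land a) \leftrightarrow (\lnot b \land \lnot c)): β-rule — branch into T (d \land a), T (\lnot b \land \lnot c)  //  F (d \land a), F (\lnot b \land \lnot c).
          branch 2.1.1 (add T (d \land a), T (\lnot b \land \lnot c)):
            T (d \land a): α-rule — add T d, T a.
            T (\lnot b \land \lnot c): α-rule — add T \lnot b, T \lnot c.
            × closes — contains both b and \lnot b.
          branch 2.1.2 (add F (d \land a), F (\lnot b \land \lnot c)):
            F (d \land a): β-rule — branch into F d  //  F a.
              branch 2.1.2.1 (add F d):
                × closes — contains both d and \lnot d.
              branch 2.1.2.2 (add F a):
                F (\lnot b \land \lnot c): β-rule — branch into F \lnot b  //  F \lnot c.
                  branch 2.1.2.2.1 (add F \lnot b):
                    ○ open, literals {a=0, b=1, d=1}.
                  branch 2.1.2.2.2 (add F \lnot c):
                    ○ open, literals {a=0, b=1, c=1, d=1}.
      branch 2.2 (add T (d \to (c \lor d))):
        T ((d \land a) \leftrightarrow (\lnot b \land \lnot c)): β-rule — branch into T (d \land a), T (\lnot b \land \lnot c)  //  F (d \land a), F (\lnot b \land \lnot c).
          branch 2.2.1 (add T (d \land a), T (\lnot b \land \lnot c)):
            T (d \land a): α-rule — add T d, T a.
            T (\lnot b \land \lnot c): α-rule — add T \lnot b, T \lnot c.
            T (d \to (c \lor d)): β-rule — branch into F d  //  T (c \lor d).
              branch 2.2.1.1 (add F d):
                × closes — contains both d and \lnot d.
              branch 2.2.1.2 (add T (c \lor d)):
                T (c \lor d): β-rule — branch into T c  //  T d.
                  branch 2.2.1.2.1 (add T c):
                    × closes — contains both c and \lnot c.
                  branch 2.2.1.2.2 (add T d):
                    ○ open, literals {a=1, b=0, c=0, d=1}.
          branch 2.2.2 (add F (d \land a), F (\lnot b \land \lnot c)):
            T (d \to (c \lor d)): β-rule — branch into F d  //  T (c \lor d).
              branch 2.2.2.1 (add F d):
                × closes — contains both d and \lnot d.
              branch 2.2.2.2 (add T (c \lor d)):
                F (d \land a): β-rule — branch into F d  //  F a.
                  branch 2.2.2.2.1 (add F d):
                    × closes — contains both d and \lnot d.
                  branch 2.2.2.2.2 (add F a):
                    F (\lnot b \land \lnot c): β-rule — branch into F \lnot b  //  F \lnot c.
                      branch 2.2.2.2.2.1 (add F \lnot b):
                        T (c \lor d): β-rule — branch into T c  //  T d.
                          branch 2.2.2.2.2.1.1 (add T c):
                            ○ open, literals {a=0, b=1, c=1, d=1}.
                          branch 2.2.2.2.2.1.2 (add T d):
                            ○ open, literals {a=0, b=1, d=1}.
                      branch 2.2.2.2.2.2 (add F \lnot c):
                        T (c \lor d): β-rule — branch into T c  //  T d.
                          branch 2.2.2.2.2.2.1 (add T c):
                            ○ open, literals {a=0, c=1, d=1}.
                          branch 2.2.2.2.2.2.2 (add T d):
                            ○ open, literals {a=0, c=1, d=1}.
9 branches closed, 12 open.
Each open branch fixes some atoms; the unmentioned ones are free. Counting distinct full assignments: branch {b=1} (a, c, d) contributes 8 new; branch {b=0, c=0, d=1} (a) contributes 2 new; branch {b=1, d=0} (a, c) contributes 0 new; branch {b=1, c=1} (a, d) contributes 0 new; branch {b=1, d=1} (a, c) contributes 0 new; branch {a=0, b=1, d=1} (c) contributes 0 new; branch {a=0, b=1, c=1, d=1} (none free) contributes 0 new; branch {a=1, b=0, c=0, d=1} (none free) contributes 0 new; branch {a=0, b=1, c=1, d=1} (none free) contributes 0 new; branch {a=0, b=1, d=1} (c) contributes 0 new; branch {a=0, c=1, d=1} (b) contributes 1 new; branch {a=0, c=1, d=1} (b) contributes 0 new. Total: 11.

11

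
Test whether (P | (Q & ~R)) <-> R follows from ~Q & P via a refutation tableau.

Initial set: {(~Q & P); ~((P | (Q & ~R)) <-> R)}.
(~Q & P): α-rule — add ~Q, P.
~((P | (Q & ~R)) <-> R): β-rule — branch into (P | (Q & ~R)), ~R  //  ~(P | (Q & ~R)), R.
  branch 1 (add (P | (Q & ~R)), ~R):
    (P | (Q & ~R)): β-rule — branch into P  //  (Q & ~R).
      branch 1.1 (add P):
        ○ open, literals {P=1, Q=0, R=0}.
      branch 1.2 (add (Q & ~R)):
        (Q & ~R): α-rule — add Q, ~R.
        × closes — contains both Q and ~Q.
  branch 2 (add ~(P | (Q & ~R)), R):
    ~(P | (Q & ~R)): α-rule — add ~P, ~(Q & ~R).
    × closes — contains both P and ~P.
2 branches closed, 1 open.
An open branch gives a countermodel: P=1, Q=0, R=0 (unmentioned atoms arbitrary); the premises hold there but the conclusion fails.

No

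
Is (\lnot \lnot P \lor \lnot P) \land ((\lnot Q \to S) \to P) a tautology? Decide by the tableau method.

Not valid

Assume the negation and expand:
Initial set: {\lnot ((\lnot \lnot P \lor \lnot P) \land ((\lnot Q \to S) \to P))}.
\lnot ((\lnot \lnot P \lor \lnot P) \land ((\lnot Q \to S) \to P)): β-rule — branch into \lnot (\lnot \lnot P \lor \lnot P)  //  \lnot ((\lnot Q \to S) \to P).
  branch 1 (add \lnot (\lnot \lnot P \lor \lnot P)):
    \lnot (\lnot \lnot P \lor \lnot P): α-rule — add \lnot \lnot \lnot P, \lnot \lnot P.
    \lnot \lnot \lnot P: drop double negation, giving \lnot P.
    × closes — contains both P and \lnot P.
  branch 2 (add \lnot ((\lnot Q \to S) \to P)):
    \lnot ((\lnot Q \to S) \to P): α-rule — add (\lnot Q \to S), \lnot P.
    (\lnot Q \to S): β-rule — branch into \lnot \lnot Q  //  S.
      branch 2.1 (add \lnot \lnot Q):
        ○ open, literals {P=false, Q=true}.
      branch 2.2 (add S):
        ○ open, literals {P=false, S=true}.
1 branch closed, 2 open.
An open branch gives a countermodel: P=false, Q=true (unmentioned atoms arbitrary); under it the original formula is false.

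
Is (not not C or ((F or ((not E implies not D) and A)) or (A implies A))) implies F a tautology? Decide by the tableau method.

Not valid

Assume the negation and expand:
Initial set: {F ((not not C or ((F or ((not E implies not D) and A)) or (A implies A))) implies F)}.
F ((not not C or ((F or ((not E implies not D) and A)) or (A implies A))) implies F): α-rule — add T (not not C or ((F or ((not E implies not D) and A)) or (A implies A))), F F.
T (not not C or ((F or ((not E implies not D) and A)) or (A implies A))): β-rule — branch into T not not C  //  T ((F or ((not E implies not D) and A)) or (A implies A)).
  branch 1 (add T not not C):
    T not not C: drop double negation, giving T C.
    ○ open, literals {C=1, F=0}.
  branch 2 (add T ((F or ((not E implies not D) and A)) or (A implies A))):
    T ((F or ((not E implies not D) and A)) or (A implies A)): β-rule — branch into T (F or ((not E implies not D) and A))  //  T (A implies A).
      branch 2.1 (add T (F or ((not E implies not D) and A))):
        T (F or ((not E implies not D) and A)): β-rule — branch into T F  //  T ((not E implies not D) and A).
          branch 2.1.1 (add T F):
            × closes — contains both F and not F.
          branch 2.1.2 (add T ((not E implies not D) and A)):
            T ((not E implies not D) and A): α-rule — add T (not E implies not D), T A.
            T (not E implies not D): β-rule — branch into F not E  //  T not D.
              branch 2.1.2.1 (add F not E):
                ○ open, literals {A=1, E=1, F=0}.
              branch 2.1.2.2 (add T not D):
                ○ open, literals {A=1, D=0, F=0}.
      branch 2.2 (add T (A implies A)):
        T (A implies A): β-rule — branch into F A  //  T A.
          branch 2.2.1 (add F A):
            ○ open, literals {A=0, F=0}.
          branch 2.2.2 (add T A):
            ○ open, literals {A=1, F=0}.
1 branch closed, 5 open.
An open branch gives a countermodel: C=1, F=0 (unmentioned atoms arbitrary); under it the original formula is false.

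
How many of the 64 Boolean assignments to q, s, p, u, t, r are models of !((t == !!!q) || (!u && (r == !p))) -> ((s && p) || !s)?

Initial set: {(!((t == !!!q) || (!u && (r == !p))) -> ((s && p) || !s))}.
(!((t == !!!q) || (!u && (r == !p))) -> ((s && p) || !s)): β-rule — branch into !!((t == !!!q) || (!u && (r == !p)))  //  ((s && p) || !s).
  branch 1 (add !!((t == !!!q) || (!u && (r == !p)))):
    !!((t == !!!q) || (!u && (r == !p))): β-rule — branch into (t == !!!q)  //  (!u && (r == !p)).
      branch 1.1 (add (t == !!!q)):
        (t == !!!q): β-rule — branch into t, !!!q  //  !t, !!!!q.
          branch 1.1.1 (add t, !!!q):
            !!!q: drop double negation, giving !q.
            ○ open, literals {q=false, t=true}.
          branch 1.1.2 (add !t, !!!!q):
            !!!!q: drop double negation, giving !!q.
            ○ open, literals {q=true, t=false}.
      branch 1.2 (add (!u && (r == !p))):
        (!u && (r == !p)): α-rule — add !u, (r == !p).
        (r == !p): β-rule — branch into r, !p  //  !r, !!p.
          branch 1.2.1 (add r, !p):
            ○ open, literals {p=false, r=true, u=false}.
          branch 1.2.2 (add !r, !!p):
            ○ open, literals {p=true, r=false, u=false}.
  branch 2 (add ((s && p) || !s)):
    ((s && p) || !s): β-rule — branch into (s && p)  //  !s.
      branch 2.1 (add (s && p)):
        (s && p): α-rule — add s, p.
        ○ open, literals {p=true, s=true}.
      branch 2.2 (add !s):
        ○ open, literals {s=false}.
0 branches closed, 6 open.
Each open branch fixes some atoms; the unmentioned ones are free. Counting distinct full assignments: branch {q=false, t=true} (s, p, u, r) contributes 16 new; branch {q=true, t=false} (s, p, u, r) contributes 16 new; branch {p=false, r=true, u=false} (q, s, t) contributes 4 new; branch {p=true, r=false, u=false} (q, s, t) contributes 4 new; branch {p=true, s=true} (q, u, t, r) contributes 6 new; branch {s=false} (q, p, u, t, r) contributes 12 new. Total: 58.

58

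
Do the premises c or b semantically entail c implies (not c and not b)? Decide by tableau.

Initial set: {(c or b); not (c implies (not c and not b))}.
not (c implies (not c and not b)): α-rule — add c, not (not c and not b).
(c or b): β-rule — branch into c  //  b.
  branch 1 (add c):
    not (not c and not b): β-rule — branch into not not c  //  not not b.
      branch 1.1 (add not not c):
        ○ open, literals {c=true}.
      branch 1.2 (add not not b):
        ○ open, literals {b=true, c=true}.
  branch 2 (add b):
    not (not c and not b): β-rule — branch into not not c  //  not not b.
      branch 2.1 (add not not c):
        ○ open, literals {b=true, c=true}.
      branch 2.2 (add not not b):
        ○ open, literals {b=true, c=true}.
0 branches closed, 4 open.
An open branch gives a countermodel: c=true (unmentioned atoms arbitrary); the premises hold there but the conclusion fails.

No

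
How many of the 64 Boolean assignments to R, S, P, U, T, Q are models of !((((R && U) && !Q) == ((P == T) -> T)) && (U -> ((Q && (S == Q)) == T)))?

Initial set: {!((((R && U) && !Q) == ((P == T) -> T)) && (U -> ((Q && (S == Q)) == T)))}.
!((((R && U) && !Q) == ((P == T) -> T)) && (U -> ((Q && (S == Q)) == T))): β-rule — branch into !(((R && U) && !Q) == ((P == T) -> T))  //  !(U -> ((Q && (S == Q)) == T)).
  branch 1 (add !(((R && U) && !Q) == ((P == T) -> T))):
    !(((R && U) && !Q) == ((P == T) -> T)): β-rule — branch into ((R && U) && !Q), !((P == T) -> T)  //  !((R && U) && !Q), ((P == T) -> T).
      branch 1.1 (add ((R && U) && !Q), !((P == T) -> T)):
        ((R && U) && !Q): α-rule — add (R && U), !Q.
        !((P == T) -> T): α-rule — add (P == T), !T.
        (R && U): α-rule — add R, U.
        (P == T): β-rule — branch into P, T  //  !P, !T.
          branch 1.1.1 (add P, T):
            × closes — contains both T and !T.
          branch 1.1.2 (add !P, !T):
            ○ open, literals {P=0, Q=0, R=1, T=0, U=1}.
      branch 1.2 (add !((R && U) && !Q), ((P == T) -> T)):
        !((R && U) && !Q): β-rule — branch into !(R && U)  //  !!Q.
          branch 1.2.1 (add !(R && U)):
            ((P == T) -> T): β-rule — branch into !(P == T)  //  T.
              branch 1.2.1.1 (add !(P == T)):
                !(R && U): β-rule — branch into !R  //  !U.
                  branch 1.2.1.1.1 (add !R):
                    !(P == T): β-rule — branch into P, !T  //  !P, T.
                      branch 1.2.1.1.1.1 (add P, !T):
                        ○ open, literals {P=1, R=0, T=0}.
                      branch 1.2.1.1.1.2 (add !P, T):
                        ○ open, literals {P=0, R=0, T=1}.
                  branch 1.2.1.1.2 (add !U):
                    !(P == T): β-rule — branch into P, !T  //  !P, T.
                      branch 1.2.1.1.2.1 (add P, !T):
                        ○ open, literals {P=1, T=0, U=0}.
                      branch 1.2.1.1.2.2 (add !P, T):
                        ○ open, literals {P=0, T=1, U=0}.
              branch 1.2.1.2 (add T):
                !(R && U): β-rule — branch into !R  //  !U.
                  branch 1.2.1.2.1 (add !R):
                    ○ open, literals {R=0, T=1}.
                  branch 1.2.1.2.2 (add !U):
                    ○ open, literals {T=1, U=0}.
          branch 1.2.2 (add !!Q):
            ((P == T) -> T): β-rule — branch into !(P == T)  //  T.
              branch 1.2.2.1 (add !(P == T)):
                !(P == T): β-rule — branch into P, !T  //  !P, T.
                  branch 1.2.2.1.1 (add P, !T):
                    ○ open, literals {P=1, Q=1, T=0}.
                  branch 1.2.2.1.2 (add !P, T):
                    ○ open, literals {P=0, Q=1, T=1}.
              branch 1.2.2.2 (add T):
                ○ open, literals {Q=1, T=1}.
  branch 2 (add !(U -> ((Q && (S == Q)) == T))):
    !(U -> ((Q && (S == Q)) == T)): α-rule — add U, !((Q && (S == Q)) == T).
    !((Q && (S == Q)) == T): β-rule — branch into (Q && (S == Q)), !T  //  !(Q && (S == Q)), T.
      branch 2.1 (add (Q && (S == Q)), !T):
        (Q && (S == Q)): α-rule — add Q, (S == Q).
        (S == Q): β-rule — branch into S, Q  //  !S, !Q.
          branch 2.1.1 (add S, Q):
            ○ open, literals {Q=1, S=1, T=0, U=1}.
          branch 2.1.2 (add !S, !Q):
            × closes — contains both Q and !Q.
      branch 2.2 (add !(Q && (S == Q)), T):
        !(Q && (S == Q)): β-rule — branch into !Q  //  !(S == Q).
          branch 2.2.1 (add !Q):
            ○ open, literals {Q=0, T=1, U=1}.
          branch 2.2.2 (add !(S == Q)):
            !(S == Q): β-rule — branch into S, !Q  //  !S, Q.
              branch 2.2.2.1 (add S, !Q):
                ○ open, literals {Q=0, S=1, T=1, U=1}.
              branch 2.2.2.2 (add !S, Q):
                ○ open, literals {Q=1, S=0, T=1, U=1}.
2 branches closed, 14 open.
Each open branch fixes some atoms; the unmentioned ones are free. Counting distinct full assignments: branch {P=0, Q=0, R=1, T=0, U=1} (S) contributes 2 new; branch {P=1, R=0, T=0} (S, U, Q) contributes 8 new; branch {P=0, R=0, T=1} (S, U, Q) contributes 8 new; branch {P=1, T=0, U=0} (R, S, Q) contributes 4 new; branch {P=0, T=1, U=0} (R, S, Q) contributes 4 new; branch {R=0, T=1} (S, P, U, Q) contributes 8 new; branch {T=1, U=0} (R, S, P, Q) contributes 4 new; branch {P=1, Q=1, T=0} (R, S, U) contributes 2 new; branch {P=0, Q=1, T=1} (R, S, U) contributes 2 new; branch {Q=1, T=1} (R, S, P, U) contributes 2 new; branch {Q=1, S=1, T=0, U=1} (R, P) contributes 2 new; branch {Q=0, T=1, U=1} (R, S, P) contributes 4 new; branch {Q=0, S=1, T=1, U=1} (R, P) contributes 0 new; branch {Q=1, S=0, T=1, U=1} (R, P) contributes 0 new. Total: 50.

50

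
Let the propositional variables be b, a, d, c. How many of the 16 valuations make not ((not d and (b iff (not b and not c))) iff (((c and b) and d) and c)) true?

Initial set: {T not ((not d and (b iff (not b and not c))) iff (((c and b) and d) and c))}.
T not ((not d and (b iff (not b and not c))) iff (((c and b) and d) and c)): β-rule — branch into T (not d and (b iff (not b and not c))), F (((c and b) and d) and c)  //  F (not d and (b iff (not b and not c))), T (((c and b) and d) and c).
  branch 1 (add T (not d and (b iff (not b and not c))), F (((c and b) and d) and c)):
    T (not d and (b iff (not b and not c))): α-rule — add T not d, T (b iff (not b and not c)).
    F (((c and b) and d) and c): β-rule — branch into F ((c and b) and d)  //  F c.
      branch 1.1 (add F ((c and b) and d)):
        T (b iff (not b and not c)): β-rule — branch into T b, T (not b and not c)  //  F b, F (not b and not c).
          branch 1.1.1 (add T b, T (not b and not c)):
            T (not b and not c): α-rule — add T not b, T not c.
            × closes — contains both b and not b.
          branch 1.1.2 (add F b, F (not b and not c)):
            F ((c and b) and d): β-rule — branch into F (c and b)  //  F d.
              branch 1.1.2.1 (add F (c and b)):
                F (not b and not c): β-rule — branch into F not b  //  F not c.
                  branch 1.1.2.1.1 (add F not b):
                    × closes — contains both b and not b.
                  branch 1.1.2.1.2 (add F not c):
                    F (c and b): β-rule — branch into F c  //  F b.
                      branch 1.1.2.1.2.1 (add F c):
                        × closes — contains both c and not c.
                      branch 1.1.2.1.2.2 (add F b):
                        ○ open, literals {b=false, c=true, d=false}.
              branch 1.1.2.2 (add F d):
                F (not b and not c): β-rule — branch into F not b  //  F not c.
                  branch 1.1.2.2.1 (add F not b):
                    × closes — contains both b and not b.
                  branch 1.1.2.2.2 (add F not c):
                    ○ open, literals {b=false, c=true, d=false}.
      branch 1.2 (add F c):
        T (b iff (not b and not c)): β-rule — branch into T b, T (not b and not c)  //  F b, F (not b and not c).
          branch 1.2.1 (add T b, T (not b and not c)):
            T (not b and not c): α-rule — add T not b, T not c.
            × closes — contains both b and not b.
          branch 1.2.2 (add F b, F (not b and not c)):
            F (not b and not c): β-rule — branch into F not b  //  F not c.
              branch 1.2.2.1 (add F not b):
                × closes — contains both b and not b.
              branch 1.2.2.2 (add F not c):
                × closes — contains both c and not c.
  branch 2 (add F (not d and (b iff (not b and not c))), T (((c and b) and d) and c)):
    T (((c and b) and d) and c): α-rule — add T ((c and b) and d), T c.
    T ((c and b) and d): α-rule — add T (c and b), T d.
    T (c and b): α-rule — add T c, T b.
    F (not d and (b iff (not b and not c))): β-rule — branch into F not d  //  F (b iff (not b and not c)).
      branch 2.1 (add F not d):
        ○ open, literals {b=true, c=true, d=true}.
      branch 2.2 (add F (b iff (not b and not c))):
        F (b iff (not b and not c)): β-rule — branch into T b, F (not b and not c)  //  F b, T (not b and not c).
          branch 2.2.1 (add T b, F (not b and not c)):
            F (not b and not c): β-rule — branch into F not b  //  F not c.
              branch 2.2.1.1 (add F not b):
                ○ open, literals {b=true, c=true, d=true}.
              branch 2.2.1.2 (add F not c):
                ○ open, literals {b=true, c=true, d=true}.
          branch 2.2.2 (add F b, T (not b and not c)):
            × closes — contains both b and not b.
8 branches closed, 5 open.
Each open branch fixes some atoms; the unmentioned ones are free. Counting distinct full assignments: branch {b=false, c=true, d=false} (a) contributes 2 new; branch {b=false, c=true, d=false} (a) contributes 0 new; branch {b=true, c=true, d=true} (a) contributes 2 new; branch {b=true, c=true, d=true} (a) contributes 0 new; branch {b=true, c=true, d=true} (a) contributes 0 new. Total: 4.

4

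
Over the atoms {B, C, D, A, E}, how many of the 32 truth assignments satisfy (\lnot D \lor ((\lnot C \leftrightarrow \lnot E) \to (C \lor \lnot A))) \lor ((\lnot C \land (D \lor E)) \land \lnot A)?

30

Initial set: {((\lnot D \lor ((\lnot C \leftrightarrow \lnot E) \to (C \lor \lnot A))) \lor ((\lnot C \land (D \lor E)) \land \lnot A))}.
((\lnot D \lor ((\lnot C \leftrightarrow \lnot E) \to (C \lor \lnot A))) \lor ((\lnot C \land (D \lor E)) \land \lnot A)): β-rule — branch into (\lnot D \lor ((\lnot C \leftrightarrow \lnot E) \to (C \lor \lnot A)))  //  ((\lnot C \land (D \lor E)) \land \lnot A).
  branch 1 (add (\lnot D \lor ((\lnot C \leftrightarrow \lnot E) \to (C \lor \lnot A)))):
    (\lnot D \lor ((\lnot C \leftrightarrow \lnot E) \to (C \lor \lnot A))): β-rule — branch into \lnot D  //  ((\lnot C \leftrightarrow \lnot E) \to (C \lor \lnot A)).
      branch 1.1 (add \lnot D):
        ○ open, literals {D=F}.
      branch 1.2 (add ((\lnot C \leftrightarrow \lnot E) \to (C \lor \lnot A))):
        ((\lnot C \leftrightarrow \lnot E) \to (C \lor \lnot A)): β-rule — branch into \lnot (\lnot C \leftrightarrow \lnot E)  //  (C \lor \lnot A).
          branch 1.2.1 (add \lnot (\lnot C \leftrightarrow \lnot E)):
            \lnot (\lnot C \leftrightarrow \lnot E): β-rule — branch into \lnot C, \lnot \lnot E  //  \lnot \lnot C, \lnot E.
              branch 1.2.1.1 (add \lnot C, \lnot \lnot E):
                ○ open, literals {C=F, E=T}.
              branch 1.2.1.2 (add \lnot \lnot C, \lnot E):
                ○ open, literals {C=T, E=F}.
          branch 1.2.2 (add (C \lor \lnot A)):
            (C \lor \lnot A): β-rule — branch into C  //  \lnot A.
              branch 1.2.2.1 (add C):
                ○ open, literals {C=T}.
              branch 1.2.2.2 (add \lnot A):
                ○ open, literals {A=F}.
  branch 2 (add ((\lnot C \land (D \lor E)) \land \lnot A)):
    ((\lnot C \land (D \lor E)) \land \lnot A): α-rule — add (\lnot C \land (D \lor E)), \lnot A.
    (\lnot C \land (D \lor E)): α-rule — add \lnot C, (D \lor E).
    (D \lor E): β-rule — branch into D  //  E.
      branch 2.1 (add D):
        ○ open, literals {A=F, C=F, D=T}.
      branch 2.2 (add E):
        ○ open, literals {A=F, C=F, E=T}.
0 branches closed, 7 open.
Each open branch fixes some atoms; the unmentioned ones are free. Counting distinct full assignments: branch {D=F} (B, C, A, E) contributes 16 new; branch {C=F, E=T} (B, D, A) contributes 4 new; branch {C=T, E=F} (B, D, A) contributes 4 new; branch {C=T} (B, D, A, E) contributes 4 new; branch {A=F} (B, C, D, E) contributes 2 new; branch {A=F, C=F, D=T} (B, E) contributes 0 new; branch {A=F, C=F, E=T} (B, D) contributes 0 new. Total: 30.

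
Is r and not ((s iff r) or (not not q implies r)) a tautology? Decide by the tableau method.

Not valid

Assume the negation and expand:
Initial set: {not (r and not ((s iff r) or (not not q implies r)))}.
not (r and not ((s iff r) or (not not q implies r))): β-rule — branch into not r  //  not not ((s iff r) or (not not q implies r)).
  branch 1 (add not r):
    ○ open, literals {r=false}.
  branch 2 (add not not ((s iff r) or (not not q implies r))):
    not not ((s iff r) or (not not q implies r)): β-rule — branch into (s iff r)  //  (not not q implies r).
      branch 2.1 (add (s iff r)):
        (s iff r): β-rule — branch into s, r  //  not s, not r.
          branch 2.1.1 (add s, r):
            ○ open, literals {r=true, s=true}.
          branch 2.1.2 (add not s, not r):
            ○ open, literals {r=false, s=false}.
      branch 2.2 (add (not not q implies r)):
        (not not q implies r): β-rule — branch into not not not q  //  r.
          branch 2.2.1 (add not not not q):
            not not not q: drop double negation, giving not q.
            ○ open, literals {q=false}.
          branch 2.2.2 (add r):
            ○ open, literals {r=true}.
0 branches closed, 5 open.
An open branch gives a countermodel: r=false (unmentioned atoms arbitrary); under it the original formula is false.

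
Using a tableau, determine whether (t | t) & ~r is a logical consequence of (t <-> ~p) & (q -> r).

No

Initial set: {((t <-> ~p) & (q -> r)); ~((t | t) & ~r)}.
((t <-> ~p) & (q -> r)): α-rule — add (t <-> ~p), (q -> r).
~((t | t) & ~r): β-rule — branch into ~(t | t)  //  ~~r.
  branch 1 (add ~(t | t)):
    ~(t | t): α-rule — add ~t, ~t.
    (t <-> ~p): β-rule — branch into t, ~p  //  ~t, ~~p.
      branch 1.1 (add t, ~p):
        × closes — contains both t and ~t.
      branch 1.2 (add ~t, ~~p):
        (q -> r): β-rule — branch into ~q  //  r.
          branch 1.2.1 (add ~q):
            ○ open, literals {p=T, q=F, t=F}.
          branch 1.2.2 (add r):
            ○ open, literals {p=T, r=T, t=F}.
  branch 2 (add ~~r):
    (t <-> ~p): β-rule — branch into t, ~p  //  ~t, ~~p.
      branch 2.1 (add t, ~p):
        (q -> r): β-rule — branch into ~q  //  r.
          branch 2.1.1 (add ~q):
            ○ open, literals {p=F, q=F, r=T, t=T}.
          branch 2.1.2 (add r):
            ○ open, literals {p=F, r=T, t=T}.
      branch 2.2 (add ~t, ~~p):
        (q -> r): β-rule — branch into ~q  //  r.
          branch 2.2.1 (add ~q):
            ○ open, literals {p=T, q=F, r=T, t=F}.
          branch 2.2.2 (add r):
            ○ open, literals {p=T, r=T, t=F}.
1 branch closed, 6 open.
An open branch gives a countermodel: p=T, q=F, t=F (unmentioned atoms arbitrary); the premises hold there but the conclusion fails.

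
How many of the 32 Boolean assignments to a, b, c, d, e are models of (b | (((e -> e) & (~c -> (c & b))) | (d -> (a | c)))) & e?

Initial set: {((b | (((e -> e) & (~c -> (c & b))) | (d -> (a | c)))) & e)}.
((b | (((e -> e) & (~c -> (c & b))) | (d -> (a | c)))) & e): α-rule — add (b | (((e -> e) & (~c -> (c & b))) | (d -> (a | c)))), e.
(b | (((e -> e) & (~c -> (c & b))) | (d -> (a | c)))): β-rule — branch into b  //  (((e -> e) & (~c -> (c & b))) | (d -> (a | c))).
  branch 1 (add b):
    ○ open, literals {b=true, e=true}.
  branch 2 (add (((e -> e) & (~c -> (c & b))) | (d -> (a | c)))):
    (((e -> e) & (~c -> (c & b))) | (d -> (a | c))): β-rule — branch into ((e -> e) & (~c -> (c & b)))  //  (d -> (a | c)).
      branch 2.1 (add ((e -> e) & (~c -> (c & b)))):
        ((e -> e) & (~c -> (c & b))): α-rule — add (e -> e), (~c -> (c & b)).
        (e -> e): β-rule — branch into ~e  //  e.
          branch 2.1.1 (add ~e):
            × closes — contains both e and ~e.
          branch 2.1.2 (add e):
            (~c -> (c & b)): β-rule — branch into ~~c  //  (c & b).
              branch 2.1.2.1 (add ~~c):
                ○ open, literals {c=true, e=true}.
              branch 2.1.2.2 (add (c & b)):
                (c & b): α-rule — add c, b.
                ○ open, literals {b=true, c=true, e=true}.
      branch 2.2 (add (d -> (a | c))):
        (d -> (a | c)): β-rule — branch into ~d  //  (a | c).
          branch 2.2.1 (add ~d):
            ○ open, literals {d=false, e=true}.
          branch 2.2.2 (add (a | c)):
            (a | c): β-rule — branch into a  //  c.
              branch 2.2.2.1 (add a):
                ○ open, literals {a=true, e=true}.
              branch 2.2.2.2 (add c):
                ○ open, literals {c=true, e=true}.
1 branch closed, 6 open.
Each open branch fixes some atoms; the unmentioned ones are free. Counting distinct full assignments: branch {b=true, e=true} (a, c, d) contributes 8 new; branch {c=true, e=true} (a, b, d) contributes 4 new; branch {b=true, c=true, e=true} (a, d) contributes 0 new; branch {d=false, e=true} (a, b, c) contributes 2 new; branch {a=true, e=true} (b, c, d) contributes 1 new; branch {c=true, e=true} (a, b, d) contributes 0 new. Total: 15.

15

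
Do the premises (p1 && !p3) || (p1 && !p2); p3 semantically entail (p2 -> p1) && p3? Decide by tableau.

Initial set: {((p1 && !p3) || (p1 && !p2)); p3; !((p2 -> p1) && p3)}.
((p1 && !p3) || (p1 && !p2)): β-rule — branch into (p1 && !p3)  //  (p1 && !p2).
  branch 1 (add (p1 && !p3)):
    (p1 && !p3): α-rule — add p1, !p3.
    × closes — contains both p3 and !p3.
  branch 2 (add (p1 && !p2)):
    (p1 && !p2): α-rule — add p1, !p2.
    !((p2 -> p1) && p3): β-rule — branch into !(p2 -> p1)  //  !p3.
      branch 2.1 (add !(p2 -> p1)):
        !(p2 -> p1): α-rule — add p2, !p1.
        × closes — contains both p2 and !p2.
      branch 2.2 (add !p3):
        × closes — contains both p3 and !p3.
All 3 branches close.
Every branch closed, so the premises entail the conclusion.

Yes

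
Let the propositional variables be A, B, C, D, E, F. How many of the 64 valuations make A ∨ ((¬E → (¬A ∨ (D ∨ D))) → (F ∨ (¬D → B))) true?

Initial set: {(A ∨ ((¬E → (¬A ∨ (D ∨ D))) → (F ∨ (¬D → B))))}.
(A ∨ ((¬E → (¬A ∨ (D ∨ D))) → (F ∨ (¬D → B)))): β-rule — branch into A  //  ((¬E → (¬A ∨ (D ∨ D))) → (F ∨ (¬D → B))).
  branch 1 (add A):
    ○ open, literals {A=1}.
  branch 2 (add ((¬E → (¬A ∨ (D ∨ D))) → (F ∨ (¬D → B)))):
    ((¬E → (¬A ∨ (D ∨ D))) → (F ∨ (¬D → B))): β-rule — branch into ¬(¬E → (¬A ∨ (D ∨ D)))  //  (F ∨ (¬D → B)).
      branch 2.1 (add ¬(¬E → (¬A ∨ (D ∨ D)))):
        ¬(¬E → (¬A ∨ (D ∨ D))): α-rule — add ¬E, ¬(¬A ∨ (D ∨ D)).
        ¬(¬A ∨ (D ∨ D)): α-rule — add ¬¬A, ¬(D ∨ D).
        ¬(D ∨ D): α-rule — add ¬D, ¬D.
        ○ open, literals {A=1, D=0, E=0}.
      branch 2.2 (add (F ∨ (¬D → B))):
        (F ∨ (¬D → B)): β-rule — branch into F  //  (¬D → B).
          branch 2.2.1 (add F):
            ○ open, literals {F=1}.
          branch 2.2.2 (add (¬D → B)):
            (¬D → B): β-rule — branch into ¬¬D  //  B.
              branch 2.2.2.1 (add ¬¬D):
                ○ open, literals {D=1}.
              branch 2.2.2.2 (add B):
                ○ open, literals {B=1}.
0 branches closed, 5 open.
Each open branch fixes some atoms; the unmentioned ones are free. Counting distinct full assignments: branch {A=1} (B, C, D, E, F) contributes 32 new; branch {A=1, D=0, E=0} (B, C, F) contributes 0 new; branch {F=1} (A, B, C, D, E) contributes 16 new; branch {D=1} (A, B, C, E, F) contributes 8 new; branch {B=1} (A, C, D, E, F) contributes 4 new. Total: 60.

60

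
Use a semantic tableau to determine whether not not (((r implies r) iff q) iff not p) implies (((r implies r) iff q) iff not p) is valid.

Assume the negation and expand:
Initial set: {not (not not (((r implies r) iff q) iff not p) implies (((r implies r) iff q) iff not p))}.
not (not not (((r implies r) iff q) iff not p) implies (((r implies r) iff q) iff not p)): α-rule — add not not (((r implies r) iff q) iff not p), not (((r implies r) iff q) iff not p).
not not (((r implies r) iff q) iff not p): drop double negation, giving (((r implies r) iff q) iff not p).
not (((r implies r) iff q) iff not p): β-rule — branch into ((r implies r) iff q), not not p  //  not ((r implies r) iff q), not p.
  branch 1 (add ((r implies r) iff q), not not p):
    (((r implies r) iff q) iff not p): β-rule — branch into ((r implies r) iff q), not p  //  not ((r implies r) iff q), not not p.
      branch 1.1 (add ((r implies r) iff q), not p):
        × closes — contains both p and not p.
      branch 1.2 (add not ((r implies r) iff q), not not p):
        ((r implies r) iff q): β-rule — branch into (r implies r), q  //  not (r implies r), not q.
          branch 1.2.1 (add (r implies r), q):
            not ((r implies r) iff q): β-rule — branch into (r implies r), not q  //  not (r implies r), q.
              branch 1.2.1.1 (add (r implies r), not q):
                × closes — contains both q and not q.
              branch 1.2.1.2 (add not (r implies r), q):
                not (r implies r): α-rule — add r, not r.
                × closes — contains both r and not r.
          branch 1.2.2 (add not (r implies r), not q):
            not (r implies r): α-rule — add r, not r.
            × closes — contains both r and not r.
  branch 2 (add not ((r implies r) iff q), not p):
    (((r implies r) iff q) iff not p): β-rule — branch into ((r implies r) iff q), not p  //  not ((r implies r) iff q), not not p.
      branch 2.1 (add ((r implies r) iff q), not p):
        not ((r implies r) iff q): β-rule — branch into (r implies r), not q  //  not (r implies r), q.
          branch 2.1.1 (add (r implies r), not q):
            ((r implies r) iff q): β-rule — branch into (r implies r), q  //  not (r implies r), not q.
              branch 2.1.1.1 (add (r implies r), q):
                × closes — contains both q and not q.
              branch 2.1.1.2 (add not (r implies r), not q):
                not (r implies r): α-rule — add r, not r.
                × closes — contains both r and not r.
          branch 2.1.2 (add not (r implies r), q):
            not (r implies r): α-rule — add r, not r.
            × closes — contains both r and not r.
      branch 2.2 (add not ((r implies r) iff q), not not p):
        × closes — contains both p and not p.
All 8 branches close.
Every branch closed, so the negation is unsatisfiable and the formula is valid.

Valid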